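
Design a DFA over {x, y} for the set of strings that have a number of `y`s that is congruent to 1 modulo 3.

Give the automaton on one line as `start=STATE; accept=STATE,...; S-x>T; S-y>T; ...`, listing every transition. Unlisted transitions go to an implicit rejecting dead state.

Keep the running count of `y`s modulo 3: each `y` advances along the cycle q0 → q1 → q2 → q0 while other symbols loop. Accept at q1.
With 3 states:
        x   y  
>  q0   q0  q1 
 * q1   q1  q2 
   q2   q2  q0 
(> = start, * = accepting)

start=q0; accept=q1; q0-x>q0; q0-y>q1; q1-x>q1; q1-y>q2; q2-x>q2; q2-y>q0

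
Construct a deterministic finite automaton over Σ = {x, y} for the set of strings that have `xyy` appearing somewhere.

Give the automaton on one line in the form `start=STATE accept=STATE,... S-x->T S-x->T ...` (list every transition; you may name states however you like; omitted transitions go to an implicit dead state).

start=A accept=D A-x->B A-y->A B-x->B B-y->C C-x->B C-y->D D-x->D D-y->D

States A..C record the length of the longest prefix of `xyy` that matches the current input suffix. Reaching D means `xyy` has been seen, and we stay there forever. Accept from D.
       x  y 
>  A   B  A 
   B   B  C 
   C   B  D 
 * D   D  D 
(> = start, * = accepting)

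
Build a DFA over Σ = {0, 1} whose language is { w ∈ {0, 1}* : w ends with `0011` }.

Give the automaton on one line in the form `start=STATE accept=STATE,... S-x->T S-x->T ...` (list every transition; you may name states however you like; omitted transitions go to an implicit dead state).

Remember how much of `0011` the current input suffix matches. State S0 means no match yet; S1 means the last symbol is `0`; S2 means the last 2 symbols are `00`; S3 means the last 3 symbols are `001`; S4 means the last 4 symbols are `0011`. Only S4 accepts. On a mismatch, fall back to the longest proper suffix that is still a prefix of `0011`.
A 5-state machine:
        0   1  
>  S0   S1  S0 
   S1   S2  S0 
   S2   S2  S3 
   S3   S1  S4 
 * S4   S1  S0 
(> = start, * = accepting)

start=S0 accept=S4 S0-0->S1 S0-1->S0 S1-0->S2 S1-1->S0 S2-0->S2 S2-1->S3 S3-0->S1 S3-1->S4 S4-0->S1 S4-1->S0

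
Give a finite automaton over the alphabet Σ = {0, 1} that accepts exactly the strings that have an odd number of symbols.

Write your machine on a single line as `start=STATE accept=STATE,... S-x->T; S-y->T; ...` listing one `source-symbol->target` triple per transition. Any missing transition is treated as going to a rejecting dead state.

start=q0; accept=q1; q0-0->q1; q0-1->q1; q1-0->q0; q1-1->q0

Only the length mod 2 matters, so use a 2-cycle: from any state, every input symbol moves to the next state, wrapping q1 back to q0. Mark q1 accepting.
2 states suffice.
        0   1  
>  q0   q1  q1 
 * q1   q0  q0 
(> = start, * = accepting)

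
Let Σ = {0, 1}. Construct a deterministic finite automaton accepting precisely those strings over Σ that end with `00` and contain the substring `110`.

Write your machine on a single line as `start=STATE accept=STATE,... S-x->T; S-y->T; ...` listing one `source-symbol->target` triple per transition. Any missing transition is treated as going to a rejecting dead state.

Run two small machines in parallel and take their product. One (3 states) tracks how much of the suffix `00` has currently been matched; the other (4 states) tracks whether and how much of `110` has been seen. Each combined state is a pair, one component from each; accept when both components accept.
An 8-state machine:
        0   1  
>  q0   q1  q2 
   q1   q3  q2 
   q2   q1  q4 
   q3   q3  q2 
   q4   q5  q4 
   q5   q6  q7 
 * q6   q6  q7 
   q7   q5  q7 
(> = start, * = accepting)

start=q0; accept=q6; q0-0->q1; q0-1->q2; q1-0->q3; q1-1->q2; q2-0->q1; q2-1->q4; q3-0->q3; q3-1->q2; q4-0->q5; q4-1->q4; q5-0->q6; q5-1->q7; q6-0->q6; q6-1->q7; q7-0->q5; q7-1->q7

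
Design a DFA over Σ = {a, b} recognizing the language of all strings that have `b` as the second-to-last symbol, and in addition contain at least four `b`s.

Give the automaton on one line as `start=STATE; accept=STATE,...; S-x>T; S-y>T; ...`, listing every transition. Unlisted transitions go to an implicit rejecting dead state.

start=s0; accept=s5,s7; s0-a>s0; s0-b>s1; s1-a>s1; s1-b>s2; s2-a>s2; s2-b>s3; s3-a>s4; s3-b>s5; s4-a>s4; s4-b>s6; s5-a>s7; s5-b>s5; s6-a>s7; s6-b>s5; s7-a>s4; s7-b>s6

Build one automaton per condition and run them in lockstep. One (7 states) tracks the last 2 symbols read; the other (6 states) tracks the count of `b`s, saturating at 5. Each combined state is a pair, one component from each; accept when both components accept. Equivalent product states are then merged.
With 8 states:
        a   b  
>  s0   s0  s1 
   s1   s1  s2 
   s2   s2  s3 
   s3   s4  s5 
   s4   s4  s6 
 * s5   s7  s5 
   s6   s7  s5 
 * s7   s4  s6 
(> = start, * = accepting)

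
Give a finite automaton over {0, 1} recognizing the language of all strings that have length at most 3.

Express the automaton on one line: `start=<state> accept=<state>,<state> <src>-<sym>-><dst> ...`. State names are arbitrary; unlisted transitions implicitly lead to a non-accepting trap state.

Count input length up to 4: every symbol moves from A toward E, which means 'more than 3' and absorbs. Accept from {A, B, C, D}.
A 5-state machine:
       0  1 
>* A   B  B 
 * B   C  C 
 * C   D  D 
 * D   E  E 
   E   E  E 
(> = start, * = accepting)

start=A accept=A,B,C,D A-0->B A-1->B B-0->C B-1->C C-0->D C-1->D D-0->E D-1->E E-0->E E-1->E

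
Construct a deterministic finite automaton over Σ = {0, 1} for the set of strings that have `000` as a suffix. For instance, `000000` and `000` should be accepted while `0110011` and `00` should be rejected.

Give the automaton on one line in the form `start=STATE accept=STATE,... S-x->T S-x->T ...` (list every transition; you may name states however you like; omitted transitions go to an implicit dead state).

start=s0 accept=s3 s0-0->s1 s0-1->s0 s1-0->s2 s1-1->s0 s2-0->s3 s2-1->s0 s3-0->s3 s3-1->s0

Remember how much of `000` the current input suffix matches. State s0 means no match yet; s1 means the last symbol is `0`; s2 means the last 2 symbols are `00`; s3 means the last 3 symbols are `000`. Only s3 accepts. On a mismatch, fall back to the longest proper suffix that is still a prefix of `000`.
A 4-state machine:
        0   1  
>  s0   s1  s0 
   s1   s2  s0 
   s2   s3  s0 
 * s3   s3  s0 
(> = start, * = accepting)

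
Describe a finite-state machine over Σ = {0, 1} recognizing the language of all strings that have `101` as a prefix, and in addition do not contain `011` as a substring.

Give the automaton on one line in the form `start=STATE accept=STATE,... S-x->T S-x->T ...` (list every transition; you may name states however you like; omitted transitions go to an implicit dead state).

start=s0 accept=s4,s5 s0-0->s1 s0-1->s2 s1-0->s1 s1-1->s1 s2-0->s3 s2-1->s1 s3-0->s1 s3-1->s4 s4-0->s5 s4-1->s1 s5-0->s5 s5-1->s4

Run two small machines in parallel and take their product. The first has 5 states tracking whether the input so far still matches the prefix `101`; the second has 4 states tracking partial matches of the forbidden pattern `011`. A product state is a pair (one from each), accepting exactly when both do. Minimizing collapses redundant product states.
A 6-state machine:
        0   1  
>  s0   s1  s2 
   s1   s1  s1 
   s2   s3  s1 
   s3   s1  s4 
 * s4   s5  s1 
 * s5   s5  s4 
(> = start, * = accepting)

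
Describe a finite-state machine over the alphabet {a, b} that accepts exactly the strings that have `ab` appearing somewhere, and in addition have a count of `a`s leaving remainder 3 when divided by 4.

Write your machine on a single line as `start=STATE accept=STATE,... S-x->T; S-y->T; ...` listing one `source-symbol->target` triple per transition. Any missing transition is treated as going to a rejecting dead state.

start=q0; accept=q7; q0-a->q1; q0-b->q0; q1-a->q2; q1-b->q3; q2-a->q4; q2-b->q5; q3-a->q5; q3-b->q3; q4-a->q6; q4-b->q7; q5-a->q7; q5-b->q5; q6-a->q1; q6-b->q8; q7-a->q8; q7-b->q7; q8-a->q3; q8-b->q8

Run two small machines in parallel and take their product. The first has 3 states tracking whether and how much of `ab` has been seen; the second has 4 states tracking the count of `a`s modulo 4. A product state is a pair (one from each), accepting exactly when both do.
9 states suffice.
        a   b  
>  q0   q1  q0 
   q1   q2  q3 
   q2   q4  q5 
   q3   q5  q3 
   q4   q6  q7 
   q5   q7  q5 
   q6   q1  q8 
 * q7   q8  q7 
   q8   q3  q8 
(> = start, * = accepting)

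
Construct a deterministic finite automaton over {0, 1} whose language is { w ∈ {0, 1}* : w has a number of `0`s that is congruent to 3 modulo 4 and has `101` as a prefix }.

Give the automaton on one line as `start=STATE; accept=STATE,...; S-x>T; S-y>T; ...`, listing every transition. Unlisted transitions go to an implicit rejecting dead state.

start=q0; accept=q6; q0-0>q1; q0-1>q2; q1-0>q1; q1-1>q1; q2-0>q3; q2-1>q1; q3-0>q1; q3-1>q4; q4-0>q5; q4-1>q4; q5-0>q6; q5-1>q5; q6-0>q7; q6-1>q6; q7-0>q4; q7-1>q7

Build one automaton per condition and run them in lockstep. One (4 states) tracks the count of `0`s modulo 4; the other (5 states) tracks whether the input so far still matches the prefix `101`. Each combined state is a pair, one component from each; accept when both components accept. Equivalent product states are then merged.
        0   1  
>  q0   q1  q2 
   q1   q1  q1 
   q2   q3  q1 
   q3   q1  q4 
   q4   q5  q4 
   q5   q6  q5 
 * q6   q7  q6 
   q7   q4  q7 
(> = start, * = accepting)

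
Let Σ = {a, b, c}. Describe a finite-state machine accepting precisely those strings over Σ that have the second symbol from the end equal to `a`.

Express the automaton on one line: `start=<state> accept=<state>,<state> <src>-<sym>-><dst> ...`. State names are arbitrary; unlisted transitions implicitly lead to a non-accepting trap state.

start=q0 accept=q4,q5,q6 q0-a->q1 q0-b->q2 q0-c->q3 q1-a->q4 q1-b->q5 q1-c->q6 q2-a->q7 q2-b->q8 q2-c->q9 q3-a->q10 q3-b->q11 q3-c->q12 q4-a->q4 q4-b->q5 q4-c->q6 q5-a->q7 q5-b->q8 q5-c->q9 q6-a->q10 q6-b->q11 q6-c->q12 q7-a->q4 q7-b->q5 q7-c->q6 q8-a->q7 q8-b->q8 q8-c->q9 q9-a->q10 q9-b->q11 q9-c->q12 q10-a->q4 q10-b->q5 q10-c->q6 q11-a->q7 q11-b->q8 q11-c->q9 q12-a->q10 q12-b->q11 q12-c->q12

Because acceptance depends on a position counted from the end, the machine has to buffer the most recent 2 symbols. Make each state the string of the last up-to-2 symbols read; on input `x` shift the window left and append `x`. Accept when the buffered window has length 2 and begins with `a`.
13 states suffice.
          a    b    c  
>  q0     q1   q2   q3 
   q1     q4   q5   q6 
   q2     q7   q8   q9 
   q3    q10  q11  q12 
 * q4     q4   q5   q6 
 * q5     q7   q8   q9 
 * q6    q10  q11  q12 
   q7     q4   q5   q6 
   q8     q7   q8   q9 
   q9    q10  q11  q12 
   q10    q4   q5   q6 
   q11    q7   q8   q9 
   q12   q10  q11  q12 
(> = start, * = accepting)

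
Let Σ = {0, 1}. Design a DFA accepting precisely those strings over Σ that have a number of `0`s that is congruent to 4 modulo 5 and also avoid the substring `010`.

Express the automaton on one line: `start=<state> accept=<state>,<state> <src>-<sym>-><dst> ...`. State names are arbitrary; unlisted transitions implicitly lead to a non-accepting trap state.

start=q0 accept=q8,q13,q18 q0-0->q1 q0-1->q0 q1-0->q2 q1-1->q3 q2-0->q4 q2-1->q5 q3-0->q6 q3-1->q7 q4-0->q8 q4-1->q9 q5-0->q10 q5-1->q11 q6-0->q10 q6-1->q6 q7-0->q2 q7-1->q7 q8-0->q12 q8-1->q13 q9-0->q14 q9-1->q15 q10-0->q14 q10-1->q10 q11-0->q4 q11-1->q11 q12-0->q1 q12-1->q16 q13-0->q17 q13-1->q18 q14-0->q17 q14-1->q14 q15-0->q8 q15-1->q15 q16-0->q19 q16-1->q0 q17-0->q19 q17-1->q17 q18-0->q12 q18-1->q18 q19-0->q6 q19-1->q19

Handle the two conditions separately and then intersect. The first has 5 states tracking the count of `0`s modulo 5; the second has 4 states tracking partial matches of the forbidden pattern `010`. A product state is a pair (one from each), accepting exactly when both do.
With 20 states:
          0    1  
>  q0     q1   q0 
   q1     q2   q3 
   q2     q4   q5 
   q3     q6   q7 
   q4     q8   q9 
   q5    q10  q11 
   q6    q10   q6 
   q7     q2   q7 
 * q8    q12  q13 
   q9    q14  q15 
   q10   q14  q10 
   q11    q4  q11 
   q12    q1  q16 
 * q13   q17  q18 
   q14   q17  q14 
   q15    q8  q15 
   q16   q19   q0 
   q17   q19  q17 
 * q18   q12  q18 
   q19    q6  q19 
(> = start, * = accepting)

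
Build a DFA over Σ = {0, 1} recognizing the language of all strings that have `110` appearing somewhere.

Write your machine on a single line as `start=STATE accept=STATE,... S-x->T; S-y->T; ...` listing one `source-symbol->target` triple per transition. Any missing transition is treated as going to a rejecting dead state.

start=s0; accept=s3; s0-0->s0; s0-1->s1; s1-0->s0; s1-1->s2; s2-0->s3; s2-1->s2; s3-0->s3; s3-1->s3

States s0..s2 record the length of the longest prefix of `110` that matches the current input suffix. Reaching s3 means `110` has been seen, and we stay there forever. Accept from s3.
With 4 states:
        0   1  
>  s0   s0  s1 
   s1   s0  s2 
   s2   s3  s2 
 * s3   s3  s3 
(> = start, * = accepting)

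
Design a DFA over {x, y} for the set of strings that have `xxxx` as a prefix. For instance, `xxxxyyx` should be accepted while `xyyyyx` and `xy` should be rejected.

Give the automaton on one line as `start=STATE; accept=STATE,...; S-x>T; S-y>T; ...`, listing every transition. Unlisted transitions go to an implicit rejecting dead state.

start=s0; accept=s4; s0-x>s1; s0-y>s5; s1-x>s2; s1-y>s5; s2-x>s3; s2-y>s5; s3-x>s4; s3-y>s5; s4-x>s4; s4-y>s4; s5-x>s5; s5-y>s5

Walk along `xxxx` while the input agrees: from s0 take `x` to s1, and so on. Any deviation drops to the rejecting sink s5. Once s4 is reached the prefix is confirmed and every continuation is accepted.
6 states suffice.
        x   y  
>  s0   s1  s5 
   s1   s2  s5 
   s2   s3  s5 
   s3   s4  s5 
 * s4   s4  s4 
   s5   s5  s5 
(> = start, * = accepting)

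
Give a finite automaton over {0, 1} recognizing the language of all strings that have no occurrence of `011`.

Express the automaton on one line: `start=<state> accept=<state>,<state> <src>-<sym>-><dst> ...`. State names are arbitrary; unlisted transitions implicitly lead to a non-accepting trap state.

start=s0 accept=s0,s1,s2 s0-0->s1 s0-1->s0 s1-0->s1 s1-1->s2 s2-0->s1 s2-1->s3 s3-0->s3 s3-1->s3

Track partial matches of the forbidden pattern `011`. State s3 is a dead state reached once `011` has occurred; every other state accepts. s0 means no part of `011` is currently matched.
        0   1  
>* s0   s1  s0 
 * s1   s1  s2 
 * s2   s1  s3 
   s3   s3  s3 
(> = start, * = accepting)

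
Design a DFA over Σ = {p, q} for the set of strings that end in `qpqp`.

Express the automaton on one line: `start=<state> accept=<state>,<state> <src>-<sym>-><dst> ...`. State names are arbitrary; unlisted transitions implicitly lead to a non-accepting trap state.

start=s0 accept=s4 s0-p->s0 s0-q->s1 s1-p->s2 s1-q->s1 s2-p->s0 s2-q->s3 s3-p->s4 s3-q->s1 s4-p->s0 s4-q->s3

Let each state record the length of the longest suffix of the input read so far that is also a prefix of `qpqp`. s1 means the last symbol is `q`; s2 means the last 2 symbols are `qp`; s3 means the last 3 symbols are `qpq`; s4 means the last 4 symbols are `qpqp`. Accept only at s4, where the string currently ends in `qpqp`.
With 5 states:
        p   q  
>  s0   s0  s1 
   s1   s2  s1 
   s2   s0  s3 
   s3   s4  s1 
 * s4   s0  s3 
(> = start, * = accepting)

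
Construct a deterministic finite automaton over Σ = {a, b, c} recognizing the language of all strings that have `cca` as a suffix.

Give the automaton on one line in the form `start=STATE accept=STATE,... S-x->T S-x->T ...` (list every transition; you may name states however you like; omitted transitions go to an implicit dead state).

Let each state record the length of the longest suffix of the input read so far that is also a prefix of `cca`. q1 means the last symbol is `c`; q2 means the last 2 symbols are `cc`; q3 means the last 3 symbols are `cca`. Accept only at q3, where the string currently ends in `cca`.
4 states suffice.
        a   b   c  
>  q0   q0  q0  q1 
   q1   q0  q0  q2 
   q2   q3  q0  q2 
 * q3   q0  q0  q1 
(> = start, * = accepting)

start=q0 accept=q3 q0-a->q0 q0-b->q0 q0-c->q1 q1-a->q0 q1-b->q0 q1-c->q2 q2-a->q3 q2-b->q0 q2-c->q2 q3-a->q0 q3-b->q0 q3-c->q1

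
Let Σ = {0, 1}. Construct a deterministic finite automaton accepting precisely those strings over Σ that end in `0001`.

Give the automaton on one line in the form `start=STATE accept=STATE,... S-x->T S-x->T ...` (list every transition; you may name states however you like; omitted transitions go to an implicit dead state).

Let each state record the length of the longest suffix of the input read so far that is also a prefix of `0001`. q1 means the last symbol is `0`; q2 means the last 2 symbols are `00`; q3 means the last 3 symbols are `000`; q4 means the last 4 symbols are `0001`. Accept only at q4, where the string currently ends in `0001`.
A 5-state machine:
        0   1  
>  q0   q1  q0 
   q1   q2  q0 
   q2   q3  q0 
   q3   q3  q4 
 * q4   q1  q0 
(> = start, * = accepting)

start=q0 accept=q4 q0-0->q1 q0-1->q0 q1-0->q2 q1-1->q0 q2-0->q3 q2-1->q0 q3-0->q3 q3-1->q4 q4-0->q1 q4-1->q0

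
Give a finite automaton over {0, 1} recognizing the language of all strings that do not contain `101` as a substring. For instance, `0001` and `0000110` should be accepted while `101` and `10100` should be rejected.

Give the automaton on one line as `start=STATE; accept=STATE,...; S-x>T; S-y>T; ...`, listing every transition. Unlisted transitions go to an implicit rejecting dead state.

start=q0; accept=q0,q1,q2; q0-0>q0; q0-1>q1; q1-0>q2; q1-1>q1; q2-0>q0; q2-1>q3; q3-0>q3; q3-1>q3

Track partial matches of the forbidden pattern `101`. State q3 is a dead state reached once `101` has occurred; every other state accepts. q0 means no part of `101` is currently matched.
        0   1  
>* q0   q0  q1 
 * q1   q2  q1 
 * q2   q0  q3 
   q3   q3  q3 
(> = start, * = accepting)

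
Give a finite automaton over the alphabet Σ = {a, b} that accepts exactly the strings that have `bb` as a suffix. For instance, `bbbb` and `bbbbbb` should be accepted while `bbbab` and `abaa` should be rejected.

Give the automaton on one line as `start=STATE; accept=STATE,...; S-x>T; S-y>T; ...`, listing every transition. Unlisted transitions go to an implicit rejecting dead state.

Remember how much of `bb` the current input suffix matches. State s0 means no match yet; s1 means the last symbol is `b`; s2 means the last 2 symbols are `bb`. Only s2 accepts. On a mismatch, fall back to the longest proper suffix that is still a prefix of `bb`.
With 3 states:
        a   b  
>  s0   s0  s1 
   s1   s0  s2 
 * s2   s0  s2 
(> = start, * = accepting)

start=s0; accept=s2; s0-a>s0; s0-b>s1; s1-a>s0; s1-b>s2; s2-a>s0; s2-b>s2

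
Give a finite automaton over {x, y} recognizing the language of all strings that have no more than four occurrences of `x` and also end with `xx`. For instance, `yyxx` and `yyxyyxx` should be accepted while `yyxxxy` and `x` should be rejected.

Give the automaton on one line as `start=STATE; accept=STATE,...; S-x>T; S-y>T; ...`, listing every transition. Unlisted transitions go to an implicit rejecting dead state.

Build one automaton per condition and run them in lockstep. The first has 6 states tracking the count of `x`s, saturating at 5; the second has 3 states tracking how much of the suffix `xx` has currently been matched. A product state is a pair (one from each), accepting exactly when both do. Equivalent product states are then merged.
A 10-state machine:
        x   y  
>  s0   s1  s0 
   s1   s2  s3 
 * s2   s4  s5 
   s3   s6  s3 
 * s4   s7  s8 
   s5   s9  s5 
   s6   s4  s5 
 * s7   s8  s8 
   s8   s8  s8 
   s9   s7  s8 
(> = start, * = accepting)

start=s0; accept=s2,s4,s7; s0-x>s1; s0-y>s0; s1-x>s2; s1-y>s3; s2-x>s4; s2-y>s5; s3-x>s6; s3-y>s3; s4-x>s7; s4-y>s8; s5-x>s9; s5-y>s5; s6-x>s4; s6-y>s5; s7-x>s8; s7-y>s8; s8-x>s8; s8-y>s8; s9-x>s7; s9-y>s8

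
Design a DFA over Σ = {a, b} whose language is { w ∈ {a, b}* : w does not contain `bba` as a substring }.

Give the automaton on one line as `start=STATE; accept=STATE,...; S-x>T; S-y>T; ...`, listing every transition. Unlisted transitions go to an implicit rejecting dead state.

start=q0; accept=q0,q1,q2; q0-a>q0; q0-b>q1; q1-a>q0; q1-b>q2; q2-a>q3; q2-b>q2; q3-a>q3; q3-b>q3

Track partial matches of the forbidden pattern `bba`. State q3 is a dead state reached once `bba` has occurred; every other state accepts. q0 means no part of `bba` is currently matched.
        a   b  
>* q0   q0  q1 
 * q1   q0  q2 
 * q2   q3  q2 
   q3   q3  q3 
(> = start, * = accepting)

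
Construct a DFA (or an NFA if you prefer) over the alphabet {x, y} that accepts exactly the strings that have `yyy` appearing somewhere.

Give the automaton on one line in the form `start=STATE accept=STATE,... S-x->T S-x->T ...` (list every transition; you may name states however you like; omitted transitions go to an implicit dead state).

Track how much of `yyy` has been matched so far: state q0 is no progress, q3 is the absorbing accept state reached once `yyy` has occurred. Intermediate states record partial matches; on a mismatch, fall back to the longest reusable overlap.
        x   y  
>  q0   q0  q1 
   q1   q0  q2 
   q2   q0  q3 
 * q3   q3  q3 
(> = start, * = accepting)

start=q0 accept=q3 q0-x->q0 q0-y->q1 q1-x->q0 q1-y->q2 q2-x->q0 q2-y->q3 q3-x->q3 q3-y->q3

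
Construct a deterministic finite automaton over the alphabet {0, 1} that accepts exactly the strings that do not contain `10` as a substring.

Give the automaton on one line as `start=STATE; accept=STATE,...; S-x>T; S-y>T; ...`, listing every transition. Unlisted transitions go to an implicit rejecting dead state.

start=q0; accept=q0,q1; q0-0>q0; q0-1>q1; q1-0>q2; q1-1>q1; q2-0>q2; q2-1>q2

Track partial matches of the forbidden pattern `10`. State q2 is a dead state reached once `10` has occurred; every other state accepts. q0 means no part of `10` is currently matched.
With 3 states:
        0   1  
>* q0   q0  q1 
 * q1   q2  q1 
   q2   q2  q2 
(> = start, * = accepting)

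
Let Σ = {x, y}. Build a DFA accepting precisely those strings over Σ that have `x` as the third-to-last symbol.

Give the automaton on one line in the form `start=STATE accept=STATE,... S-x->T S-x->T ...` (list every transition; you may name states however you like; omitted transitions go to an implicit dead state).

start=q0 accept=q7,q8,q9,q10 q0-x->q1 q0-y->q2 q1-x->q3 q1-y->q4 q2-x->q5 q2-y->q6 q3-x->q7 q3-y->q8 q4-x->q9 q4-y->q10 q5-x->q11 q5-y->q12 q6-x->q13 q6-y->q14 q7-x->q7 q7-y->q8 q8-x->q9 q8-y->q10 q9-x->q11 q9-y->q12 q10-x->q13 q10-y->q14 q11-x->q7 q11-y->q8 q12-x->q9 q12-y->q10 q13-x->q11 q13-y->q12 q14-x->q13 q14-y->q14

A DFA must remember the last 3 symbols (since which symbol is third-to-last isn't known until the input ends). Use one state per possible window of the last ≤3 symbols; accept from those whose window starts with `x`.
With 15 states:
          x    y  
>  q0     q1   q2 
   q1     q3   q4 
   q2     q5   q6 
   q3     q7   q8 
   q4     q9  q10 
   q5    q11  q12 
   q6    q13  q14 
 * q7     q7   q8 
 * q8     q9  q10 
 * q9    q11  q12 
 * q10   q13  q14 
   q11    q7   q8 
   q12    q9  q10 
   q13   q11  q12 
   q14   q13  q14 
(> = start, * = accepting)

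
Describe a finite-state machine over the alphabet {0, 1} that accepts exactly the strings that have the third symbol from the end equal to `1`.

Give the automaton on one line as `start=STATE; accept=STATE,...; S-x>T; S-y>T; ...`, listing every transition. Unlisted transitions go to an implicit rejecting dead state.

start=S0; accept=S11,S12,S13,S14; S0-0>S1; S0-1>S2; S1-0>S3; S1-1>S4; S2-0>S5; S2-1>S6; S3-0>S7; S3-1>S8; S4-0>S9; S4-1>S10; S5-0>S11; S5-1>S12; S6-0>S13; S6-1>S14; S7-0>S7; S7-1>S8; S8-0>S9; S8-1>S10; S9-0>S11; S9-1>S12; S10-0>S13; S10-1>S14; S11-0>S7; S11-1>S8; S12-0>S9; S12-1>S10; S13-0>S11; S13-1>S12; S14-0>S13; S14-1>S14

A DFA must remember the last 3 symbols (since which symbol is third-to-last isn't known until the input ends). Use one state per possible window of the last ≤3 symbols; accept from those whose window starts with `1`.
A 15-state machine:
          0    1  
>  S0     S1   S2 
   S1     S3   S4 
   S2     S5   S6 
   S3     S7   S8 
   S4     S9  S10 
   S5    S11  S12 
   S6    S13  S14 
   S7     S7   S8 
   S8     S9  S10 
   S9    S11  S12 
   S10   S13  S14 
 * S11    S7   S8 
 * S12    S9  S10 
 * S13   S11  S12 
 * S14   S13  S14 
(> = start, * = accepting)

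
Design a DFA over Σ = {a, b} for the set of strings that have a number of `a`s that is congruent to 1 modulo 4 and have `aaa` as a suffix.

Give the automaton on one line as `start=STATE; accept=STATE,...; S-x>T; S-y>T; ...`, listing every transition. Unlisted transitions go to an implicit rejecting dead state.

Handle the two conditions separately and then intersect. One (4 states) tracks the count of `a`s modulo 4; the other (4 states) tracks how much of the suffix `aaa` has currently been matched. Each combined state is a pair, one component from each; accept when both components accept.
A 16-state machine:
          a    b  
>  S0     S1   S0 
   S1     S2   S3 
   S2     S4   S5 
   S3     S6   S3 
   S4     S7   S8 
   S5     S9   S5 
   S6    S10   S5 
   S7    S11   S0 
   S8    S12   S8 
   S9    S13   S8 
   S10    S7   S8 
 * S11   S14   S3 
   S12   S15   S0 
   S13   S11   S0 
   S14    S4   S5 
   S15   S14   S3 
(> = start, * = accepting)

start=S0; accept=S11; S0-a>S1; S0-b>S0; S1-a>S2; S1-b>S3; S2-a>S4; S2-b>S5; S3-a>S6; S3-b>S3; S4-a>S7; S4-b>S8; S5-a>S9; S5-b>S5; S6-a>S10; S6-b>S5; S7-a>S11; S7-b>S0; S8-a>S12; S8-b>S8; S9-a>S13; S9-b>S8; S10-a>S7; S10-b>S8; S11-a>S14; S11-b>S3; S12-a>S15; S12-b>S0; S13-a>S11; S13-b>S0; S14-a>S4; S14-b>S5; S15-a>S14; S15-b>S3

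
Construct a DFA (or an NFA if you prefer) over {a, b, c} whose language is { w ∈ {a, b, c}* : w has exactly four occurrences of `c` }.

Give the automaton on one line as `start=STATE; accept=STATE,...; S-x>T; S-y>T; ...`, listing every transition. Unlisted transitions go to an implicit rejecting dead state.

Count `c`s, saturating at 5: states q0 through q4 mean 0 through 4 `c`s seen; q5 means more than 4. Each `c` increments (capped at q5); other symbols loop. Accept from {q4}.
        a   b   c  
>  q0   q0  q0  q1 
   q1   q1  q1  q2 
   q2   q2  q2  q3 
   q3   q3  q3  q4 
 * q4   q4  q4  q5 
   q5   q5  q5  q5 
(> = start, * = accepting)

start=q0; accept=q4; q0-a>q0; q0-b>q0; q0-c>q1; q1-a>q1; q1-b>q1; q1-c>q2; q2-a>q2; q2-b>q2; q2-c>q3; q3-a>q3; q3-b>q3; q3-c>q4; q4-a>q4; q4-b>q4; q4-c>q5; q5-a>q5; q5-b>q5; q5-c>q5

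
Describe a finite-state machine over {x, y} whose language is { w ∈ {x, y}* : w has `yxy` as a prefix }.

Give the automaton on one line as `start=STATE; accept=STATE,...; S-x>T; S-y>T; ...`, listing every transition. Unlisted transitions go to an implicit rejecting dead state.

start=q0; accept=q3; q0-x>q4; q0-y>q1; q1-x>q2; q1-y>q4; q2-x>q4; q2-y>q3; q3-x>q3; q3-y>q3; q4-x>q4; q4-y>q4

Check the first 3 symbols one by one: q0 through q2 record how many have matched `yxy` so far; any wrong symbol goes to the dead state q4. After all 3 match we enter the accepting sink q3.
A 5-state machine:
        x   y  
>  q0   q4  q1 
   q1   q2  q4 
   q2   q4  q3 
 * q3   q3  q3 
   q4   q4  q4 
(> = start, * = accepting)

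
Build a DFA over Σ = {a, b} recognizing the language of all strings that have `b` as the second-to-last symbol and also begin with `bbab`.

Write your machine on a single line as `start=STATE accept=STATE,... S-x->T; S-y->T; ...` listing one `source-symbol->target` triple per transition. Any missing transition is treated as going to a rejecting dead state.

Run two small machines in parallel and take their product. One (7 states) tracks the last 2 symbols read; the other (6 states) tracks whether the input so far still matches the prefix `bbab`. Each combined state is a pair, one component from each; accept when both components accept.
13 states suffice.
          a    b  
>  s0     s1   s2 
   s1     s3   s4 
   s2     s5   s6 
   s3     s3   s4 
   s4     s5   s7 
   s5     s3   s4 
   s6     s8   s7 
   s7     s5   s7 
   s8     s3   s9 
   s9    s10  s11 
 * s10   s12   s9 
 * s11   s10  s11 
   s12   s12   s9 
(> = start, * = accepting)

start=s0; accept=s10,s11; s0-a->s1; s0-b->s2; s1-a->s3; s1-b->s4; s2-a->s5; s2-b->s6; s3-a->s3; s3-b->s4; s4-a->s5; s4-b->s7; s5-a->s3; s5-b->s4; s6-a->s8; s6-b->s7; s7-a->s5; s7-b->s7; s8-a->s3; s8-b->s9; s9-a->s10; s9-b->s11; s10-a->s12; s10-b->s9; s11-a->s10; s11-b->s11; s12-a->s12; s12-b->s9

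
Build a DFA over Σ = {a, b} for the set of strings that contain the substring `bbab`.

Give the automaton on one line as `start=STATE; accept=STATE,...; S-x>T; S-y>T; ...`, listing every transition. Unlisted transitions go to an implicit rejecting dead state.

States s0..s3 record the length of the longest prefix of `bbab` that matches the current input suffix. Reaching s4 means `bbab` has been seen, and we stay there forever. Accept from s4.
A 5-state machine:
        a   b  
>  s0   s0  s1 
   s1   s0  s2 
   s2   s3  s2 
   s3   s0  s4 
 * s4   s4  s4 
(> = start, * = accepting)

start=s0; accept=s4; s0-a>s0; s0-b>s1; s1-a>s0; s1-b>s2; s2-a>s3; s2-b>s2; s3-a>s0; s3-b>s4; s4-a>s4; s4-b>s4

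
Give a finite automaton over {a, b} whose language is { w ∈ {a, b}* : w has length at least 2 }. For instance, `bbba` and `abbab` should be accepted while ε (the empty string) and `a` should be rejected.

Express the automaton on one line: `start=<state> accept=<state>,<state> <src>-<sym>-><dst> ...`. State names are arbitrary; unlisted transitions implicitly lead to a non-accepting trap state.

Count input length up to 3: every symbol moves from q0 toward q3, which means 'more than 2' and absorbs. Accept from {q2, q3}.
4 states suffice.
        a   b  
>  q0   q1  q1 
   q1   q2  q2 
 * q2   q3  q3 
 * q3   q3  q3 
(> = start, * = accepting)

start=q0 accept=q2,q3 q0-a->q1 q0-b->q1 q1-a->q2 q1-b->q2 q2-a->q3 q2-b->q3 q3-a->q3 q3-b->q3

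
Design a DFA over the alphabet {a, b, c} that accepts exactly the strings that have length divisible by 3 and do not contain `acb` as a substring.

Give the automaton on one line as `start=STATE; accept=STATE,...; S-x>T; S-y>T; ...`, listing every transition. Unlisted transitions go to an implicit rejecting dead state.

Handle the two conditions separately and then intersect. The first has 3 states tracking the input length modulo 3; the second has 4 states tracking partial matches of the forbidden pattern `acb`. A product state is a pair (one from each), accepting exactly when both do. Equivalent product states are then merged.
With 10 states:
        a   b   c  
>* S0   S1  S2  S2 
   S1   S3  S4  S5 
   S2   S3  S4  S4 
   S3   S6  S0  S7 
   S4   S6  S0  S0 
   S5   S6  S8  S0 
 * S6   S1  S2  S9 
 * S7   S1  S8  S2 
   S8   S8  S8  S8 
   S9   S3  S8  S4 
(> = start, * = accepting)

start=S0; accept=S0,S6,S7; S0-a>S1; S0-b>S2; S0-c>S2; S1-a>S3; S1-b>S4; S1-c>S5; S2-a>S3; S2-b>S4; S2-c>S4; S3-a>S6; S3-b>S0; S3-c>S7; S4-a>S6; S4-b>S0; S4-c>S0; S5-a>S6; S5-b>S8; S5-c>S0; S6-a>S1; S6-b>S2; S6-c>S9; S7-a>S1; S7-b>S8; S7-c>S2; S8-a>S8; S8-b>S8; S8-c>S8; S9-a>S3; S9-b>S8; S9-c>S4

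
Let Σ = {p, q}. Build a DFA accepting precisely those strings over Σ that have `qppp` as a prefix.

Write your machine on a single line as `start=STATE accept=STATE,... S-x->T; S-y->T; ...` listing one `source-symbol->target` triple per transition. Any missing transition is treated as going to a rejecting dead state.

Check the first 4 symbols one by one: S0 through S3 record how many have matched `qppp` so far; any wrong symbol goes to the dead state S5. After all 4 match we enter the accepting sink S4.
6 states suffice.
        p   q  
>  S0   S5  S1 
   S1   S2  S5 
   S2   S3  S5 
   S3   S4  S5 
 * S4   S4  S4 
   S5   S5  S5 
(> = start, * = accepting)

start=S0; accept=S4; S0-p->S5; S0-q->S1; S1-p->S2; S1-q->S5; S2-p->S3; S2-q->S5; S3-p->S4; S3-q->S5; S4-p->S4; S4-q->S4; S5-p->S5; S5-q->S5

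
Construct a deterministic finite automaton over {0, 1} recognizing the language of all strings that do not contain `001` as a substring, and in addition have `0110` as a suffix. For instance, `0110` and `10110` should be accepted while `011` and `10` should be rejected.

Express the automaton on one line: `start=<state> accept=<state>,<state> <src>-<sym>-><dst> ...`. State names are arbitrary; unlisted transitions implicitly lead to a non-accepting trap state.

Build one automaton per condition and run them in lockstep. The first has 4 states tracking partial matches of the forbidden pattern `001`; the second has 5 states tracking how much of the suffix `0110` has currently been matched. A product state is a pair (one from each), accepting exactly when both do.
          0    1  
>  q0     q1   q0 
   q1     q2   q3 
   q2     q2   q4 
   q3     q1   q5 
   q4     q6   q7 
   q5     q8   q0 
   q6     q6   q4 
   q7     q9  q10 
 * q8     q2   q3 
   q9     q6   q4 
   q10    q6  q10 
(> = start, * = accepting)

start=q0 accept=q8 q0-0->q1 q0-1->q0 q1-0->q2 q1-1->q3 q2-0->q2 q2-1->q4 q3-0->q1 q3-1->q5 q4-0->q6 q4-1->q7 q5-0->q8 q5-1->q0 q6-0->q6 q6-1->q4 q7-0->q9 q7-1->q10 q8-0->q2 q8-1->q3 q9-0->q6 q9-1->q4 q10-0->q6 q10-1->q10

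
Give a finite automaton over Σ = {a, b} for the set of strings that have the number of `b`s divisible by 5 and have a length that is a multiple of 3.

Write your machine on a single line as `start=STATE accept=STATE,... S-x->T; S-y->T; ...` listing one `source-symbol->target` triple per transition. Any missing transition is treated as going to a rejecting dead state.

Build one automaton per condition and run them in lockstep. One (5 states) tracks the count of `b`s modulo 5; the other (3 states) tracks the input length modulo 3. Each combined state is a pair, one component from each; accept when both components accept.
15 states suffice.
          a    b  
>* s0     s1   s2 
   s1     s3   s4 
   s2     s4   s5 
   s3     s0   s6 
   s4     s6   s7 
   s5     s7   s8 
   s6     s2   s9 
   s7     s9  s10 
   s8    s10  s11 
   s9     s5  s12 
   s10   s12  s13 
   s11   s13   s3 
   s12    s8  s14 
   s13   s14   s0 
   s14   s11   s1 
(> = start, * = accepting)

start=s0; accept=s0; s0-a->s1; s0-b->s2; s1-a->s3; s1-b->s4; s2-a->s4; s2-b->s5; s3-a->s0; s3-b->s6; s4-a->s6; s4-b->s7; s5-a->s7; s5-b->s8; s6-a->s2; s6-b->s9; s7-a->s9; s7-b->s10; s8-a->s10; s8-b->s11; s9-a->s5; s9-b->s12; s10-a->s12; s10-b->s13; s11-a->s13; s11-b->s3; s12-a->s8; s12-b->s14; s13-a->s14; s13-b->s0; s14-a->s11; s14-b->s1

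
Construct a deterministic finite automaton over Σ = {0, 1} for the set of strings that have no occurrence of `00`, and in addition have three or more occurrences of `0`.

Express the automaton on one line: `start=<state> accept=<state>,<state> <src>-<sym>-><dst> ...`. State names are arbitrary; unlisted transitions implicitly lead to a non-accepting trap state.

start=q0 accept=q8,q9,q10,q11 q0-0->q1 q0-1->q0 q1-0->q2 q1-1->q3 q2-0->q4 q2-1->q2 q3-0->q5 q3-1->q3 q4-0->q6 q4-1->q4 q5-0->q4 q5-1->q7 q6-0->q6 q6-1->q6 q7-0->q8 q7-1->q7 q8-0->q6 q8-1->q9 q9-0->q10 q9-1->q9 q10-0->q6 q10-1->q11 q11-0->q10 q11-1->q11

Handle the two conditions separately and then intersect. One (3 states) tracks partial matches of the forbidden pattern `00`; the other (5 states) tracks the count of `0`s, saturating at 4. Each combined state is a pair, one component from each; accept when both components accept.
With 12 states:
          0    1  
>  q0     q1   q0 
   q1     q2   q3 
   q2     q4   q2 
   q3     q5   q3 
   q4     q6   q4 
   q5     q4   q7 
   q6     q6   q6 
   q7     q8   q7 
 * q8     q6   q9 
 * q9    q10   q9 
 * q10    q6  q11 
 * q11   q10  q11 
(> = start, * = accepting)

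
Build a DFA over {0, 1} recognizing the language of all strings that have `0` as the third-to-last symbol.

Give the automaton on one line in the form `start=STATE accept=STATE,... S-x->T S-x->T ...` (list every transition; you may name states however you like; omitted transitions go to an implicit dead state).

start=s0 accept=s7,s8,s9,s10 s0-0->s1 s0-1->s2 s1-0->s3 s1-1->s4 s2-0->s5 s2-1->s6 s3-0->s7 s3-1->s8 s4-0->s9 s4-1->s10 s5-0->s11 s5-1->s12 s6-0->s13 s6-1->s14 s7-0->s7 s7-1->s8 s8-0->s9 s8-1->s10 s9-0->s11 s9-1->s12 s10-0->s13 s10-1->s14 s11-0->s7 s11-1->s8 s12-0->s9 s12-1->s10 s13-0->s11 s13-1->s12 s14-0->s13 s14-1->s14

Because acceptance depends on a position counted from the end, the machine has to buffer the most recent 3 symbols. Make each state the string of the last up-to-3 symbols read; on input `x` shift the window left and append `x`. Accept when the buffered window has length 3 and begins with `0`.
          0    1  
>  s0     s1   s2 
   s1     s3   s4 
   s2     s5   s6 
   s3     s7   s8 
   s4     s9  s10 
   s5    s11  s12 
   s6    s13  s14 
 * s7     s7   s8 
 * s8     s9  s10 
 * s9    s11  s12 
 * s10   s13  s14 
   s11    s7   s8 
   s12    s9  s10 
   s13   s11  s12 
   s14   s13  s14 
(> = start, * = accepting)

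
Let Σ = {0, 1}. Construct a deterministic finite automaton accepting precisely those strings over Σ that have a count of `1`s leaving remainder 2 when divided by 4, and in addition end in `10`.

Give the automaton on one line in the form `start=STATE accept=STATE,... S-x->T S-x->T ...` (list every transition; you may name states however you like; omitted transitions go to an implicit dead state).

Build one automaton per condition and run them in lockstep. The first has 4 states tracking the count of `1`s modulo 4; the second has 3 states tracking how much of the suffix `10` has currently been matched. A product state is a pair (one from each), accepting exactly when both do. Minimizing collapses redundant product states.
       0  1 
>  A   A  B 
   B   B  C 
   C   D  E 
 * D   F  E 
   E   E  A 
   F   F  E 
(> = start, * = accepting)

start=A accept=D A-0->A A-1->B B-0->B B-1->C C-0->D C-1->E D-0->F D-1->E E-0->E E-1->A F-0->F F-1->E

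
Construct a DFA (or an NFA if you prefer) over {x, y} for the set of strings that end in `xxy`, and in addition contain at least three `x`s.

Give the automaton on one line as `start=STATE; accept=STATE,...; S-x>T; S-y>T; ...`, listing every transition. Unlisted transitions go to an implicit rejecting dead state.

Handle the two conditions separately and then intersect. One (4 states) tracks how much of the suffix `xxy` has currently been matched; the other (5 states) tracks the count of `x`s, saturating at 4. Each combined state is a pair, one component from each; accept when both components accept. Equivalent product states are then merged.
With 5 states:
        x   y  
>  S0   S1  S0 
   S1   S2  S1 
   S2   S3  S1 
   S3   S3  S4 
 * S4   S2  S1 
(> = start, * = accepting)

start=S0; accept=S4; S0-x>S1; S0-y>S0; S1-x>S2; S1-y>S1; S2-x>S3; S2-y>S1; S3-x>S3; S3-y>S4; S4-x>S2; S4-y>S1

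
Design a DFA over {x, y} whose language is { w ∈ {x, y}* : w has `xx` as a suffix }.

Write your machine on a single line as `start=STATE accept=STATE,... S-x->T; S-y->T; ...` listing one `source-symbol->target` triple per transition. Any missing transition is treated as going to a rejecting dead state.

start=q0; accept=q2; q0-x->q1; q0-y->q0; q1-x->q2; q1-y->q0; q2-x->q2; q2-y->q0

Remember how much of `xx` the current input suffix matches. State q0 means no match yet; q1 means the last symbol is `x`; q2 means the last 2 symbols are `xx`. Only q2 accepts. On a mismatch, fall back to the longest proper suffix that is still a prefix of `xx`.
        x   y  
>  q0   q1  q0 
   q1   q2  q0 
 * q2   q2  q0 
(> = start, * = accepting)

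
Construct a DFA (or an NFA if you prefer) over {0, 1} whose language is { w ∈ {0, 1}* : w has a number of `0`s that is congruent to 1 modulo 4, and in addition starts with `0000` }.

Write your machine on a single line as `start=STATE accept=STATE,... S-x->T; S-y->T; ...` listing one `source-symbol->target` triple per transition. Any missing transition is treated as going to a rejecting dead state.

Build one automaton per condition and run them in lockstep. The first has 4 states tracking the count of `0`s modulo 4; the second has 6 states tracking whether the input so far still matches the prefix `0000`. A product state is a pair (one from each), accepting exactly when both do. Equivalent product states are then merged.
        0   1  
>  q0   q1  q2 
   q1   q3  q2 
   q2   q2  q2 
   q3   q4  q2 
   q4   q5  q2 
   q5   q6  q5 
 * q6   q7  q6 
   q7   q8  q7 
   q8   q5  q8 
(> = start, * = accepting)

start=q0; accept=q6; q0-0->q1; q0-1->q2; q1-0->q3; q1-1->q2; q2-0->q2; q2-1->q2; q3-0->q4; q3-1->q2; q4-0->q5; q4-1->q2; q5-0->q6; q5-1->q5; q6-0->q7; q6-1->q6; q7-0->q8; q7-1->q7; q8-0->q5; q8-1->q8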